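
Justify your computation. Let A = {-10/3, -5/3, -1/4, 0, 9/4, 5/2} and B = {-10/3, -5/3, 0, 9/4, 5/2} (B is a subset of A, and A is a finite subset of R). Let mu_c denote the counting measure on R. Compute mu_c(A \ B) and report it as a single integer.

Counting measure assigns mu_c(E) = |E| (number of elements) when E is finite. For B subset A, A \ B is the set of elements of A not in B, so |A \ B| = |A| - |B|.
|A| = 6, |B| = 5, so mu_c(A \ B) = 6 - 5 = 1.

1


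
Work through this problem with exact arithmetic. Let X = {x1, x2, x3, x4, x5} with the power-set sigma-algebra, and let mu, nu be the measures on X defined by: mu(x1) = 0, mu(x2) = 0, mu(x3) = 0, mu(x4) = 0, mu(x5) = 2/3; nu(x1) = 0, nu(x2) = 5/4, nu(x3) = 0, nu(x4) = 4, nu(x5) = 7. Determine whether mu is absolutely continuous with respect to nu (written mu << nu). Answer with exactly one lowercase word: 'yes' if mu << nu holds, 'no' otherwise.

mu << nu means: every nu-null measurable set is also mu-null; equivalently, for every atom x, if nu({x}) = 0 then mu({x}) = 0.
Checking each atom:
  x1: nu = 0, mu = 0 -> consistent with mu << nu.
  x2: nu = 5/4 > 0 -> no constraint.
  x3: nu = 0, mu = 0 -> consistent with mu << nu.
  x4: nu = 4 > 0 -> no constraint.
  x5: nu = 7 > 0 -> no constraint.
No atom violates the condition. Therefore mu << nu.

yes


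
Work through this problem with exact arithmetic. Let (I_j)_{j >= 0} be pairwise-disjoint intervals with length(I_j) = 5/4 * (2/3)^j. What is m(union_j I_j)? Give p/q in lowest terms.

By countable additivity of the Lebesgue measure on pairwise disjoint measurable sets,
  m(union_{j >= 0} I_j) = sum_{j >= 0} m(I_j) = sum_{j >= 0} a * r^j,
  with a = 5/4 and r = 2/3.
Since 0 < r = 2/3 < 1, the geometric series converges:
  sum_{j >= 0} a * r^j = a / (1 - r).
  = 5/4 / (1 - 2/3)
  = 5/4 / (1/3)
  = 15/4.

15/4


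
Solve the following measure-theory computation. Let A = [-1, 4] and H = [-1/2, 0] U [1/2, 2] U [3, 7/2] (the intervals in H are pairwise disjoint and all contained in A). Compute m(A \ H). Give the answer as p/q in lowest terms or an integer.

The ambient interval has length m(A) = 4 - (-1) = 5.
Since the holes are disjoint and sit inside A, by finite additivity
  m(H) = sum_i (b_i - a_i), and m(A \ H) = m(A) - m(H).
Computing the hole measures:
  m(H_1) = 0 - (-1/2) = 1/2.
  m(H_2) = 2 - 1/2 = 3/2.
  m(H_3) = 7/2 - 3 = 1/2.
Summed: m(H) = 1/2 + 3/2 + 1/2 = 5/2.
So m(A \ H) = 5 - 5/2 = 5/2.

5/2


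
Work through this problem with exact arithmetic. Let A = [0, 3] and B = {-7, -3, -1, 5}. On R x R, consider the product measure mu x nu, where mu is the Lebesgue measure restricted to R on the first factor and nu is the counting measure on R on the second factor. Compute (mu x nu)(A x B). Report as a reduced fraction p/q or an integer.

For a measurable rectangle A x B, the product measure satisfies
  (mu x nu)(A x B) = mu(A) * nu(B).
  mu(A) = 3.
  nu(B) = 4.
  (mu x nu)(A x B) = 3 * 4 = 12.

12


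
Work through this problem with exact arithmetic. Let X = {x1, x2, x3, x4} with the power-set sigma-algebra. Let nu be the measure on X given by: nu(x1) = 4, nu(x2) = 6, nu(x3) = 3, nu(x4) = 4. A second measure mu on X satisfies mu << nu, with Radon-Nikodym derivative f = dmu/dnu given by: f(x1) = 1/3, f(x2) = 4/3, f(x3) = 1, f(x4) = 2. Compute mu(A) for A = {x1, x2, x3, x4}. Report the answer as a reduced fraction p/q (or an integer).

By the defining property of the Radon-Nikodym derivative, for every measurable set A,
  mu(A) = integral_A f dnu.
Since nu is a discrete measure concentrated on the atoms of X, the integral over A reduces to the sum
  mu(A) = sum_{x in A} f(x) * nu({x}).
Computing each term:
  x1: f(x1) * nu(x1) = 1/3 * 4 = 4/3.
  x2: f(x2) * nu(x2) = 4/3 * 6 = 8.
  x3: f(x3) * nu(x3) = 1 * 3 = 3.
  x4: f(x4) * nu(x4) = 2 * 4 = 8.
Summing: mu(A) = 4/3 + 8 + 3 + 8 = 61/3.

61/3


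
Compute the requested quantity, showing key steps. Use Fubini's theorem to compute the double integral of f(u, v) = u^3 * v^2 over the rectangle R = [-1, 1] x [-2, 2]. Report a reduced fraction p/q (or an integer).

f(u, v) is a tensor product of a function of u and a function of v, and both factors are bounded continuous (hence Lebesgue integrable) on the rectangle, so Fubini's theorem applies:
  integral_R f d(m x m) = (integral_a1^b1 u^3 du) * (integral_a2^b2 v^2 dv).
Inner integral in u: integral_{-1}^{1} u^3 du = (1^4 - (-1)^4)/4
  = 0.
Inner integral in v: integral_{-2}^{2} v^2 dv = (2^3 - (-2)^3)/3
  = 16/3.
Product: (0) * (16/3) = 0.

0


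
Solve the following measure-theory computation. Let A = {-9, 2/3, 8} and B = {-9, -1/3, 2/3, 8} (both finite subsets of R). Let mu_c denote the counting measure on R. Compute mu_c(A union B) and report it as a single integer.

Counting measure on a finite set equals cardinality. By inclusion-exclusion, |A union B| = |A| + |B| - |A cap B|.
|A| = 3, |B| = 4, |A cap B| = 3.
So mu_c(A union B) = 3 + 4 - 3 = 4.

4


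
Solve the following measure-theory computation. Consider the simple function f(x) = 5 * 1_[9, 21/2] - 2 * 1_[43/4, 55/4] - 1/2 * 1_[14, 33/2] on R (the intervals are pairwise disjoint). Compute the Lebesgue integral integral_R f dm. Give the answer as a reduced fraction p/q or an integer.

For a simple function f = sum_i c_i * 1_{A_i} with disjoint A_i,
  integral f dm = sum_i c_i * m(A_i).
Lengths of the A_i:
  m(A_1) = 21/2 - 9 = 3/2.
  m(A_2) = 55/4 - 43/4 = 3.
  m(A_3) = 33/2 - 14 = 5/2.
Contributions c_i * m(A_i):
  (5) * (3/2) = 15/2.
  (-2) * (3) = -6.
  (-1/2) * (5/2) = -5/4.
Total: 15/2 - 6 - 5/4 = 1/4.

1/4


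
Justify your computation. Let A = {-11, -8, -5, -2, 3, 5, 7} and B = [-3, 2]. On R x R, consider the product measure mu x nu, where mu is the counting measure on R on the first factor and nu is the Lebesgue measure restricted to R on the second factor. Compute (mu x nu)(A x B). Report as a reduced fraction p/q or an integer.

For a measurable rectangle A x B, the product measure satisfies
  (mu x nu)(A x B) = mu(A) * nu(B).
  mu(A) = 7.
  nu(B) = 5.
  (mu x nu)(A x B) = 7 * 5 = 35.

35


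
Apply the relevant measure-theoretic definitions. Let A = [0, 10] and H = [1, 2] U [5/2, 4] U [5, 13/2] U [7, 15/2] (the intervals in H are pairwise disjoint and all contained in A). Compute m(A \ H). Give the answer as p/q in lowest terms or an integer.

The ambient interval has length m(A) = 10 - 0 = 10.
Since the holes are disjoint and sit inside A, by finite additivity
  m(H) = sum_i (b_i - a_i), and m(A \ H) = m(A) - m(H).
Computing the hole measures:
  m(H_1) = 2 - 1 = 1.
  m(H_2) = 4 - 5/2 = 3/2.
  m(H_3) = 13/2 - 5 = 3/2.
  m(H_4) = 15/2 - 7 = 1/2.
Summed: m(H) = 1 + 3/2 + 3/2 + 1/2 = 9/2.
So m(A \ H) = 10 - 9/2 = 11/2.

11/2


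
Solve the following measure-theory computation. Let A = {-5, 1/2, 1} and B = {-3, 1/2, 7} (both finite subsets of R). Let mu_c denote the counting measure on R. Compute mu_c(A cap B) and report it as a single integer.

Counting measure on a finite set equals cardinality. mu_c(A cap B) = |A cap B| (elements appearing in both).
Enumerating the elements of A that also lie in B gives 1 element(s).
So mu_c(A cap B) = 1.

1


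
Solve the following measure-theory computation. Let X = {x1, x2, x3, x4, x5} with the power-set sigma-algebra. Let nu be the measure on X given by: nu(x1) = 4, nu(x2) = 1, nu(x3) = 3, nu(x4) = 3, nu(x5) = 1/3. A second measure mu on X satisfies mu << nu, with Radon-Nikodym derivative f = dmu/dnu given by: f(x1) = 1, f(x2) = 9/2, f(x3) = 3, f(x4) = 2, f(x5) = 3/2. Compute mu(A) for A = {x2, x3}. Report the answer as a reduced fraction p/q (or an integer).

By the defining property of the Radon-Nikodym derivative, for every measurable set A,
  mu(A) = integral_A f dnu.
Since nu is a discrete measure concentrated on the atoms of X, the integral over A reduces to the sum
  mu(A) = sum_{x in A} f(x) * nu({x}).
Computing each term:
  x2: f(x2) * nu(x2) = 9/2 * 1 = 9/2.
  x3: f(x3) * nu(x3) = 3 * 3 = 9.
Summing: mu(A) = 9/2 + 9 = 27/2.

27/2


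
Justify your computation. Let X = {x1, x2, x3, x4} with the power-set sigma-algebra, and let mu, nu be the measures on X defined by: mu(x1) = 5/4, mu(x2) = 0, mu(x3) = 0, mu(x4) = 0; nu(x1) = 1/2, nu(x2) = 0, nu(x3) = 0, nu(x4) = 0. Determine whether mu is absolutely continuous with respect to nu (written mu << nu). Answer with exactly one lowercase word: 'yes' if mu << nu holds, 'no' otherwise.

mu << nu means: every nu-null measurable set is also mu-null; equivalently, for every atom x, if nu({x}) = 0 then mu({x}) = 0.
Checking each atom:
  x1: nu = 1/2 > 0 -> no constraint.
  x2: nu = 0, mu = 0 -> consistent with mu << nu.
  x3: nu = 0, mu = 0 -> consistent with mu << nu.
  x4: nu = 0, mu = 0 -> consistent with mu << nu.
No atom violates the condition. Therefore mu << nu.

yes


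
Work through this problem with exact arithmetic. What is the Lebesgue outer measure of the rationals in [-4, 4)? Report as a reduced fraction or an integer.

Q cap [-4, 4) is countable; list its elements as q_1, q_2, ... . Fix eps > 0 and cover the k-th point by an interval of length eps * 2^(-k). The cover has total length eps * sum_{k>=1} 2^(-k) = eps, so by definition of outer measure m*(Q cap [-4, 4)) <= eps. Since eps was arbitrary and m* >= 0, the outer measure is 0.

0


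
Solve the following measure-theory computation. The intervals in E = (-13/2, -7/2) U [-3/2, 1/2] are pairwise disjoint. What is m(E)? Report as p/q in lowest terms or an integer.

For pairwise disjoint intervals, m(union_i I_i) = sum_i m(I_i),
and m is invariant under swapping open/closed endpoints (single points have measure 0).
So m(E) = sum_i (b_i - a_i).
  I_1 has length -7/2 - (-13/2) = 3.
  I_2 has length 1/2 - (-3/2) = 2.
Summing:
  m(E) = 3 + 2 = 5.

5


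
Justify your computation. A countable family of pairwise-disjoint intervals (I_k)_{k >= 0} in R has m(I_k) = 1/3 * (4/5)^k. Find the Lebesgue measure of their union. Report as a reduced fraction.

By countable additivity of the Lebesgue measure on pairwise disjoint measurable sets,
  m(union_{k >= 0} I_k) = sum_{k >= 0} m(I_k) = sum_{k >= 0} a * r^k,
  with a = 1/3 and r = 4/5.
Since 0 < r = 4/5 < 1, the geometric series converges:
  sum_{k >= 0} a * r^k = a / (1 - r).
  = 1/3 / (1 - 4/5)
  = 1/3 / (1/5)
  = 5/3.

5/3


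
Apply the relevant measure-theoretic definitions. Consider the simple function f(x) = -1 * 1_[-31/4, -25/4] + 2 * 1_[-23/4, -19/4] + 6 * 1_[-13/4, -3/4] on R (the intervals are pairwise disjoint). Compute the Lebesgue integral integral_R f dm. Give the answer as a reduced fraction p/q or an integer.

For a simple function f = sum_i c_i * 1_{A_i} with disjoint A_i,
  integral f dm = sum_i c_i * m(A_i).
Lengths of the A_i:
  m(A_1) = -25/4 - (-31/4) = 3/2.
  m(A_2) = -19/4 - (-23/4) = 1.
  m(A_3) = -3/4 - (-13/4) = 5/2.
Contributions c_i * m(A_i):
  (-1) * (3/2) = -3/2.
  (2) * (1) = 2.
  (6) * (5/2) = 15.
Total: -3/2 + 2 + 15 = 31/2.

31/2


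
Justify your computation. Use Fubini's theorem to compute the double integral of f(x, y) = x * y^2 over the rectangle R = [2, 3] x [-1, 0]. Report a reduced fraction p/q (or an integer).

f(x, y) is a tensor product of a function of x and a function of y, and both factors are bounded continuous (hence Lebesgue integrable) on the rectangle, so Fubini's theorem applies:
  integral_R f d(m x m) = (integral_a1^b1 x dx) * (integral_a2^b2 y^2 dy).
Inner integral in x: integral_{2}^{3} x dx = (3^2 - 2^2)/2
  = 5/2.
Inner integral in y: integral_{-1}^{0} y^2 dy = (0^3 - (-1)^3)/3
  = 1/3.
Product: (5/2) * (1/3) = 5/6.

5/6


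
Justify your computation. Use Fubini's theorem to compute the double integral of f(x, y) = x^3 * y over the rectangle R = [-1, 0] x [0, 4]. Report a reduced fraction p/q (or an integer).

f(x, y) is a tensor product of a function of x and a function of y, and both factors are bounded continuous (hence Lebesgue integrable) on the rectangle, so Fubini's theorem applies:
  integral_R f d(m x m) = (integral_a1^b1 x^3 dx) * (integral_a2^b2 y dy).
Inner integral in x: integral_{-1}^{0} x^3 dx = (0^4 - (-1)^4)/4
  = -1/4.
Inner integral in y: integral_{0}^{4} y dy = (4^2 - 0^2)/2
  = 8.
Product: (-1/4) * (8) = -2.

-2


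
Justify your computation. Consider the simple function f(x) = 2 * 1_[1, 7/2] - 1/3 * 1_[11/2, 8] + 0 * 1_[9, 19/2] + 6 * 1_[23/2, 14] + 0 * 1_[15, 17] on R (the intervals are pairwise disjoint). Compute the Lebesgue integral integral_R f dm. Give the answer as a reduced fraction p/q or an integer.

For a simple function f = sum_i c_i * 1_{A_i} with disjoint A_i,
  integral f dm = sum_i c_i * m(A_i).
Lengths of the A_i:
  m(A_1) = 7/2 - 1 = 5/2.
  m(A_2) = 8 - 11/2 = 5/2.
  m(A_3) = 19/2 - 9 = 1/2.
  m(A_4) = 14 - 23/2 = 5/2.
  m(A_5) = 17 - 15 = 2.
Contributions c_i * m(A_i):
  (2) * (5/2) = 5.
  (-1/3) * (5/2) = -5/6.
  (0) * (1/2) = 0.
  (6) * (5/2) = 15.
  (0) * (2) = 0.
Total: 5 - 5/6 + 0 + 15 + 0 = 115/6.

115/6


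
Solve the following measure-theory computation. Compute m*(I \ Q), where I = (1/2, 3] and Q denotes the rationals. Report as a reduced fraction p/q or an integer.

The interval I = (1/2, 3] has m(I) = 3 - 1/2 = 5/2 (endpoints are measure-zero, so open/closed/half-open agree). Write I = (I cap Q) u (I \ Q). The rationals in I are countable, so m*(I cap Q) = 0 (cover each rational by intervals whose total length is arbitrarily small). By countable subadditivity m*(I) <= m*(I cap Q) + m*(I \ Q), hence m*(I \ Q) >= m(I) = 5/2. The reverse inequality m*(I \ Q) <= m*(I) = 5/2 is trivial since (I \ Q) is a subset of I. Therefore m*(I \ Q) = 5/2.

5/2


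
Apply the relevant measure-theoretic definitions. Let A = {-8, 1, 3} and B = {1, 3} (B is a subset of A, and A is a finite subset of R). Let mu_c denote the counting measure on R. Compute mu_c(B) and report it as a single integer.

Counting measure assigns mu_c(E) = |E| (number of elements) when E is finite.
B has 2 element(s), so mu_c(B) = 2.

2


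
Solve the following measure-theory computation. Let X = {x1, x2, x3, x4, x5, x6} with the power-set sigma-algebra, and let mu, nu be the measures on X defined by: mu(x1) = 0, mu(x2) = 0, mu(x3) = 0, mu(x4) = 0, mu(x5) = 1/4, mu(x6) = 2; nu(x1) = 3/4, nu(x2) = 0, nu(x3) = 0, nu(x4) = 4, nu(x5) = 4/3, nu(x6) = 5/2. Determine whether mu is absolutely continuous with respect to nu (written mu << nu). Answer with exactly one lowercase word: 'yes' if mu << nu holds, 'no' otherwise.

mu << nu means: every nu-null measurable set is also mu-null; equivalently, for every atom x, if nu({x}) = 0 then mu({x}) = 0.
Checking each atom:
  x1: nu = 3/4 > 0 -> no constraint.
  x2: nu = 0, mu = 0 -> consistent with mu << nu.
  x3: nu = 0, mu = 0 -> consistent with mu << nu.
  x4: nu = 4 > 0 -> no constraint.
  x5: nu = 4/3 > 0 -> no constraint.
  x6: nu = 5/2 > 0 -> no constraint.
No atom violates the condition. Therefore mu << nu.

yes


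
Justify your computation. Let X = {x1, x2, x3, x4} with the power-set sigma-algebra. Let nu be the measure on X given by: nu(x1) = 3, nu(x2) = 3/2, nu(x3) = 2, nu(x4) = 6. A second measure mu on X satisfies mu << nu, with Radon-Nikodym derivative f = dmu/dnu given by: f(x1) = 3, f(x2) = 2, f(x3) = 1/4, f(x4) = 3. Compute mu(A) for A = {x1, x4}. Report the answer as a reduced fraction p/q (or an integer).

By the defining property of the Radon-Nikodym derivative, for every measurable set A,
  mu(A) = integral_A f dnu.
Since nu is a discrete measure concentrated on the atoms of X, the integral over A reduces to the sum
  mu(A) = sum_{x in A} f(x) * nu({x}).
Computing each term:
  x1: f(x1) * nu(x1) = 3 * 3 = 9.
  x4: f(x4) * nu(x4) = 3 * 6 = 18.
Summing: mu(A) = 9 + 18 = 27.

27


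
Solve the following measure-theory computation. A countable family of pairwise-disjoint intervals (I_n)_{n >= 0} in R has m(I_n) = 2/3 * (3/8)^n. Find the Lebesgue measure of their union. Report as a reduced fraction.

By countable additivity of the Lebesgue measure on pairwise disjoint measurable sets,
  m(union_{n >= 0} I_n) = sum_{n >= 0} m(I_n) = sum_{n >= 0} a * r^n,
  with a = 2/3 and r = 3/8.
Since 0 < r = 3/8 < 1, the geometric series converges:
  sum_{n >= 0} a * r^n = a / (1 - r).
  = 2/3 / (1 - 3/8)
  = 2/3 / (5/8)
  = 16/15.

16/15


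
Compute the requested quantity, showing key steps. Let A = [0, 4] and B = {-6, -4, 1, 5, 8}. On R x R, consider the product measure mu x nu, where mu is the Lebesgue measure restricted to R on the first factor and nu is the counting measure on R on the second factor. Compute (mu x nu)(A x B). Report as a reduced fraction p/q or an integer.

For a measurable rectangle A x B, the product measure satisfies
  (mu x nu)(A x B) = mu(A) * nu(B).
  mu(A) = 4.
  nu(B) = 5.
  (mu x nu)(A x B) = 4 * 5 = 20.

20


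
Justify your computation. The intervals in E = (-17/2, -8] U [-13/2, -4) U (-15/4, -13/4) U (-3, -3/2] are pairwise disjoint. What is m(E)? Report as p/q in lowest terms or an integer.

For pairwise disjoint intervals, m(union_i I_i) = sum_i m(I_i),
and m is invariant under swapping open/closed endpoints (single points have measure 0).
So m(E) = sum_i (b_i - a_i).
  I_1 has length -8 - (-17/2) = 1/2.
  I_2 has length -4 - (-13/2) = 5/2.
  I_3 has length -13/4 - (-15/4) = 1/2.
  I_4 has length -3/2 - (-3) = 3/2.
Summing:
  m(E) = 1/2 + 5/2 + 1/2 + 3/2 = 5.

5


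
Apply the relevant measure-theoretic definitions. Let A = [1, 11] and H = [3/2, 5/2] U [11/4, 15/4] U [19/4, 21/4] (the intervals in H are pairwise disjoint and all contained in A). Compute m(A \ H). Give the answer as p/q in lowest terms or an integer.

The ambient interval has length m(A) = 11 - 1 = 10.
Since the holes are disjoint and sit inside A, by finite additivity
  m(H) = sum_i (b_i - a_i), and m(A \ H) = m(A) - m(H).
Computing the hole measures:
  m(H_1) = 5/2 - 3/2 = 1.
  m(H_2) = 15/4 - 11/4 = 1.
  m(H_3) = 21/4 - 19/4 = 1/2.
Summed: m(H) = 1 + 1 + 1/2 = 5/2.
So m(A \ H) = 10 - 5/2 = 15/2.

15/2


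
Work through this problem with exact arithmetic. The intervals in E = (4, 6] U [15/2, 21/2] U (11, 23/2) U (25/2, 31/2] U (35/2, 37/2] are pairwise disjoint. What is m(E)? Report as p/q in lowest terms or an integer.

For pairwise disjoint intervals, m(union_i I_i) = sum_i m(I_i),
and m is invariant under swapping open/closed endpoints (single points have measure 0).
So m(E) = sum_i (b_i - a_i).
  I_1 has length 6 - 4 = 2.
  I_2 has length 21/2 - 15/2 = 3.
  I_3 has length 23/2 - 11 = 1/2.
  I_4 has length 31/2 - 25/2 = 3.
  I_5 has length 37/2 - 35/2 = 1.
Summing:
  m(E) = 2 + 3 + 1/2 + 3 + 1 = 19/2.

19/2


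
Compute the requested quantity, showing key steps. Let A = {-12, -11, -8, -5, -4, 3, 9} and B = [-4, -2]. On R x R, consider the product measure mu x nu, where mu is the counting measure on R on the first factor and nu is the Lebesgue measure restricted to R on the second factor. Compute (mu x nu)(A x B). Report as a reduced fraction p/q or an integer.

For a measurable rectangle A x B, the product measure satisfies
  (mu x nu)(A x B) = mu(A) * nu(B).
  mu(A) = 7.
  nu(B) = 2.
  (mu x nu)(A x B) = 7 * 2 = 14.

14


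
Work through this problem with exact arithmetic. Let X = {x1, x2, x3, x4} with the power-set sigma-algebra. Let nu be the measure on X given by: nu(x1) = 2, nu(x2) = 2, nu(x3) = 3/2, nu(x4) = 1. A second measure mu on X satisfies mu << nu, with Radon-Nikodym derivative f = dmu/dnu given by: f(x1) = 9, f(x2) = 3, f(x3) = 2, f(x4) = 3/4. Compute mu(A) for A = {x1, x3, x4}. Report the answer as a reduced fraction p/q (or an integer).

By the defining property of the Radon-Nikodym derivative, for every measurable set A,
  mu(A) = integral_A f dnu.
Since nu is a discrete measure concentrated on the atoms of X, the integral over A reduces to the sum
  mu(A) = sum_{x in A} f(x) * nu({x}).
Computing each term:
  x1: f(x1) * nu(x1) = 9 * 2 = 18.
  x3: f(x3) * nu(x3) = 2 * 3/2 = 3.
  x4: f(x4) * nu(x4) = 3/4 * 1 = 3/4.
Summing: mu(A) = 18 + 3 + 3/4 = 87/4.

87/4


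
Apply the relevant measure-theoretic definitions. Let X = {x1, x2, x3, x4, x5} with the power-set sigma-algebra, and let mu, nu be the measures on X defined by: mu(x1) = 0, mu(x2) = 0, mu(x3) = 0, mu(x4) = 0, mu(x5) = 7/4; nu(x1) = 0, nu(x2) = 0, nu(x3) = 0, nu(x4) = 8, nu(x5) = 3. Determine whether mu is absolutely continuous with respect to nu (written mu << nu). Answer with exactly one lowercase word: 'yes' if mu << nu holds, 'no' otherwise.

mu << nu means: every nu-null measurable set is also mu-null; equivalently, for every atom x, if nu({x}) = 0 then mu({x}) = 0.
Checking each atom:
  x1: nu = 0, mu = 0 -> consistent with mu << nu.
  x2: nu = 0, mu = 0 -> consistent with mu << nu.
  x3: nu = 0, mu = 0 -> consistent with mu << nu.
  x4: nu = 8 > 0 -> no constraint.
  x5: nu = 3 > 0 -> no constraint.
No atom violates the condition. Therefore mu << nu.

yes


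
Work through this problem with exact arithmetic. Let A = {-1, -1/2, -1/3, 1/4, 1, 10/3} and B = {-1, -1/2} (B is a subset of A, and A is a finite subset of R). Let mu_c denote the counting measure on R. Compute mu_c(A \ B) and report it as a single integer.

Counting measure assigns mu_c(E) = |E| (number of elements) when E is finite. For B subset A, A \ B is the set of elements of A not in B, so |A \ B| = |A| - |B|.
|A| = 6, |B| = 2, so mu_c(A \ B) = 6 - 2 = 4.

4


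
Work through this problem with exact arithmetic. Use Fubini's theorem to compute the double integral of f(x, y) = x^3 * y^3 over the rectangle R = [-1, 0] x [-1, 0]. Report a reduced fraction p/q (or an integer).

f(x, y) is a tensor product of a function of x and a function of y, and both factors are bounded continuous (hence Lebesgue integrable) on the rectangle, so Fubini's theorem applies:
  integral_R f d(m x m) = (integral_a1^b1 x^3 dx) * (integral_a2^b2 y^3 dy).
Inner integral in x: integral_{-1}^{0} x^3 dx = (0^4 - (-1)^4)/4
  = -1/4.
Inner integral in y: integral_{-1}^{0} y^3 dy = (0^4 - (-1)^4)/4
  = -1/4.
Product: (-1/4) * (-1/4) = 1/16.

1/16


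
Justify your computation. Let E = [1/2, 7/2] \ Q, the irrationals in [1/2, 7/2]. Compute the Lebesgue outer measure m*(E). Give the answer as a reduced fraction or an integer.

The interval I = [1/2, 7/2] has m(I) = 7/2 - 1/2 = 3 (endpoints are measure-zero, so open/closed/half-open agree). Write I = (I cap Q) u (I \ Q). The rationals in I are countable, so m*(I cap Q) = 0 (cover each rational by intervals whose total length is arbitrarily small). By countable subadditivity m*(I) <= m*(I cap Q) + m*(I \ Q), hence m*(I \ Q) >= m(I) = 3. The reverse inequality m*(I \ Q) <= m*(I) = 3 is trivial since (I \ Q) is a subset of I. Therefore m*(I \ Q) = 3.

3


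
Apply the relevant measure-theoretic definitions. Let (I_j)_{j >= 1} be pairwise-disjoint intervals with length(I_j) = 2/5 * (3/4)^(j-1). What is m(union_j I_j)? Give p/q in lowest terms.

By countable additivity of the Lebesgue measure on pairwise disjoint measurable sets,
  m(union_{j >= 1} I_j) = sum_{j >= 1} m(I_j) = sum_{j >= 1} a * r^(j-1),
  with a = 2/5 and r = 3/4.
Since 0 < r = 3/4 < 1, the geometric series converges:
  sum_{j >= 1} a * r^(j-1) = a / (1 - r).
  = 2/5 / (1 - 3/4)
  = 2/5 / (1/4)
  = 8/5.

8/5


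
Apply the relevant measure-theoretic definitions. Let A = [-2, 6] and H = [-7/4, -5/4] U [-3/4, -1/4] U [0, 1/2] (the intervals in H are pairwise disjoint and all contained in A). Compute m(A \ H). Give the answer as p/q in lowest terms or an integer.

The ambient interval has length m(A) = 6 - (-2) = 8.
Since the holes are disjoint and sit inside A, by finite additivity
  m(H) = sum_i (b_i - a_i), and m(A \ H) = m(A) - m(H).
Computing the hole measures:
  m(H_1) = -5/4 - (-7/4) = 1/2.
  m(H_2) = -1/4 - (-3/4) = 1/2.
  m(H_3) = 1/2 - 0 = 1/2.
Summed: m(H) = 1/2 + 1/2 + 1/2 = 3/2.
So m(A \ H) = 8 - 3/2 = 13/2.

13/2


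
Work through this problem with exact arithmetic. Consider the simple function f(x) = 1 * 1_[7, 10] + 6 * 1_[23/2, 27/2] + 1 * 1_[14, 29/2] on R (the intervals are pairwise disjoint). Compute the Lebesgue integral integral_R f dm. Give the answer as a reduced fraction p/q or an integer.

For a simple function f = sum_i c_i * 1_{A_i} with disjoint A_i,
  integral f dm = sum_i c_i * m(A_i).
Lengths of the A_i:
  m(A_1) = 10 - 7 = 3.
  m(A_2) = 27/2 - 23/2 = 2.
  m(A_3) = 29/2 - 14 = 1/2.
Contributions c_i * m(A_i):
  (1) * (3) = 3.
  (6) * (2) = 12.
  (1) * (1/2) = 1/2.
Total: 3 + 12 + 1/2 = 31/2.

31/2


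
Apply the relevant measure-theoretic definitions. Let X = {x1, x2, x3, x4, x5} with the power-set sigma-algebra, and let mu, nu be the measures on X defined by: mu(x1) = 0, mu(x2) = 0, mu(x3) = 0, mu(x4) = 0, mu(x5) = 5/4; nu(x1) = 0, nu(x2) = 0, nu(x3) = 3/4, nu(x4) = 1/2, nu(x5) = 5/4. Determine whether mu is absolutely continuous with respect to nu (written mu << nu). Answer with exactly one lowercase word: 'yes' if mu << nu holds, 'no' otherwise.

mu << nu means: every nu-null measurable set is also mu-null; equivalently, for every atom x, if nu({x}) = 0 then mu({x}) = 0.
Checking each atom:
  x1: nu = 0, mu = 0 -> consistent with mu << nu.
  x2: nu = 0, mu = 0 -> consistent with mu << nu.
  x3: nu = 3/4 > 0 -> no constraint.
  x4: nu = 1/2 > 0 -> no constraint.
  x5: nu = 5/4 > 0 -> no constraint.
No atom violates the condition. Therefore mu << nu.

yes


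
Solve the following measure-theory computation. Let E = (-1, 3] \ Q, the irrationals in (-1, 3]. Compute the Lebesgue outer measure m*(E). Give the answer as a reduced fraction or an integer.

The interval I = (-1, 3] has m(I) = 3 - (-1) = 4 (endpoints are measure-zero, so open/closed/half-open agree). Write I = (I cap Q) u (I \ Q). The rationals in I are countable, so m*(I cap Q) = 0 (cover each rational by intervals whose total length is arbitrarily small). By countable subadditivity m*(I) <= m*(I cap Q) + m*(I \ Q), hence m*(I \ Q) >= m(I) = 4. The reverse inequality m*(I \ Q) <= m*(I) = 4 is trivial since (I \ Q) is a subset of I. Therefore m*(I \ Q) = 4.

4


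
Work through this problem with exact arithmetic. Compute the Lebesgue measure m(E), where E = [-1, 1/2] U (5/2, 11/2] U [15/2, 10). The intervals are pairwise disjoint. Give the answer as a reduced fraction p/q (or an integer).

For pairwise disjoint intervals, m(union_i I_i) = sum_i m(I_i),
and m is invariant under swapping open/closed endpoints (single points have measure 0).
So m(E) = sum_i (b_i - a_i).
  I_1 has length 1/2 - (-1) = 3/2.
  I_2 has length 11/2 - 5/2 = 3.
  I_3 has length 10 - 15/2 = 5/2.
Summing:
  m(E) = 3/2 + 3 + 5/2 = 7.

7


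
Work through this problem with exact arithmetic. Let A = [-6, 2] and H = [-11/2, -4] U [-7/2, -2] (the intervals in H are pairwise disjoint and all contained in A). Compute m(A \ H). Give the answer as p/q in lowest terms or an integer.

The ambient interval has length m(A) = 2 - (-6) = 8.
Since the holes are disjoint and sit inside A, by finite additivity
  m(H) = sum_i (b_i - a_i), and m(A \ H) = m(A) - m(H).
Computing the hole measures:
  m(H_1) = -4 - (-11/2) = 3/2.
  m(H_2) = -2 - (-7/2) = 3/2.
Summed: m(H) = 3/2 + 3/2 = 3.
So m(A \ H) = 8 - 3 = 5.

5


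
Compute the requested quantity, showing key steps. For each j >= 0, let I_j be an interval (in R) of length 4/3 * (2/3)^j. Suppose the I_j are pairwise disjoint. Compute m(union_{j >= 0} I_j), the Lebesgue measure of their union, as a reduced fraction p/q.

By countable additivity of the Lebesgue measure on pairwise disjoint measurable sets,
  m(union_{j >= 0} I_j) = sum_{j >= 0} m(I_j) = sum_{j >= 0} a * r^j,
  with a = 4/3 and r = 2/3.
Since 0 < r = 2/3 < 1, the geometric series converges:
  sum_{j >= 0} a * r^j = a / (1 - r).
  = 4/3 / (1 - 2/3)
  = 4/3 / (1/3)
  = 4.

4


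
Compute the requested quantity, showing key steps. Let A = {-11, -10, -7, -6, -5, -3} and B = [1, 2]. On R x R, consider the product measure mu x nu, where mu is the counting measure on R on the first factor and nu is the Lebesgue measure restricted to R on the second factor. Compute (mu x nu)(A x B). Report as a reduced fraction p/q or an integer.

For a measurable rectangle A x B, the product measure satisfies
  (mu x nu)(A x B) = mu(A) * nu(B).
  mu(A) = 6.
  nu(B) = 1.
  (mu x nu)(A x B) = 6 * 1 = 6.

6


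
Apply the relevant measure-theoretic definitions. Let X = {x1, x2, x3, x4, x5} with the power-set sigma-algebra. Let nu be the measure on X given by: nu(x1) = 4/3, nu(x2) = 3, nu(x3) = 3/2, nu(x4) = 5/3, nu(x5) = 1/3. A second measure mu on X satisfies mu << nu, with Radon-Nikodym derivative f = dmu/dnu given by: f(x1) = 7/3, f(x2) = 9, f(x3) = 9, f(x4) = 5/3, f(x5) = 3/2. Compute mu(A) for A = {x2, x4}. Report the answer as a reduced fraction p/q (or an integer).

By the defining property of the Radon-Nikodym derivative, for every measurable set A,
  mu(A) = integral_A f dnu.
Since nu is a discrete measure concentrated on the atoms of X, the integral over A reduces to the sum
  mu(A) = sum_{x in A} f(x) * nu({x}).
Computing each term:
  x2: f(x2) * nu(x2) = 9 * 3 = 27.
  x4: f(x4) * nu(x4) = 5/3 * 5/3 = 25/9.
Summing: mu(A) = 27 + 25/9 = 268/9.

268/9


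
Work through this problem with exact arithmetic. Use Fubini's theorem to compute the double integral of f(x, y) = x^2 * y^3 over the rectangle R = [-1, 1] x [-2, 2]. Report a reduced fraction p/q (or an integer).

f(x, y) is a tensor product of a function of x and a function of y, and both factors are bounded continuous (hence Lebesgue integrable) on the rectangle, so Fubini's theorem applies:
  integral_R f d(m x m) = (integral_a1^b1 x^2 dx) * (integral_a2^b2 y^3 dy).
Inner integral in x: integral_{-1}^{1} x^2 dx = (1^3 - (-1)^3)/3
  = 2/3.
Inner integral in y: integral_{-2}^{2} y^3 dy = (2^4 - (-2)^4)/4
  = 0.
Product: (2/3) * (0) = 0.

0


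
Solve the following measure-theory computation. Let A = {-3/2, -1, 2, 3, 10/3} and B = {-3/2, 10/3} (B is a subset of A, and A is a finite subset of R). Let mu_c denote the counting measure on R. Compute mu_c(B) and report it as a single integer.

Counting measure assigns mu_c(E) = |E| (number of elements) when E is finite.
B has 2 element(s), so mu_c(B) = 2.

2


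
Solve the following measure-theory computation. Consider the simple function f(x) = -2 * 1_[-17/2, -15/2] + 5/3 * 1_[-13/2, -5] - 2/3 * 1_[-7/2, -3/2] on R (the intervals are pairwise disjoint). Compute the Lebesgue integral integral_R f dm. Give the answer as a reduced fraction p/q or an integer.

For a simple function f = sum_i c_i * 1_{A_i} with disjoint A_i,
  integral f dm = sum_i c_i * m(A_i).
Lengths of the A_i:
  m(A_1) = -15/2 - (-17/2) = 1.
  m(A_2) = -5 - (-13/2) = 3/2.
  m(A_3) = -3/2 - (-7/2) = 2.
Contributions c_i * m(A_i):
  (-2) * (1) = -2.
  (5/3) * (3/2) = 5/2.
  (-2/3) * (2) = -4/3.
Total: -2 + 5/2 - 4/3 = -5/6.

-5/6


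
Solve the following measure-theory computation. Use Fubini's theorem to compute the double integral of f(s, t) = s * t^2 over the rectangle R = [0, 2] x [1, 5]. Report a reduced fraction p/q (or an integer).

f(s, t) is a tensor product of a function of s and a function of t, and both factors are bounded continuous (hence Lebesgue integrable) on the rectangle, so Fubini's theorem applies:
  integral_R f d(m x m) = (integral_a1^b1 s ds) * (integral_a2^b2 t^2 dt).
Inner integral in s: integral_{0}^{2} s ds = (2^2 - 0^2)/2
  = 2.
Inner integral in t: integral_{1}^{5} t^2 dt = (5^3 - 1^3)/3
  = 124/3.
Product: (2) * (124/3) = 248/3.

248/3


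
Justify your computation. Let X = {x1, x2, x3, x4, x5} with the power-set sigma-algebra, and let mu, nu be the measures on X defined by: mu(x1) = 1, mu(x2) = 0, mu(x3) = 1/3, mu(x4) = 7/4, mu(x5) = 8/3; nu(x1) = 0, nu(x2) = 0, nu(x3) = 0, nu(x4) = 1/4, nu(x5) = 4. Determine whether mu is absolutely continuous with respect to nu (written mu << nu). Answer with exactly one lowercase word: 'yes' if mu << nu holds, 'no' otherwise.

mu << nu means: every nu-null measurable set is also mu-null; equivalently, for every atom x, if nu({x}) = 0 then mu({x}) = 0.
Checking each atom:
  x1: nu = 0, mu = 1 > 0 -> violates mu << nu.
  x2: nu = 0, mu = 0 -> consistent with mu << nu.
  x3: nu = 0, mu = 1/3 > 0 -> violates mu << nu.
  x4: nu = 1/4 > 0 -> no constraint.
  x5: nu = 4 > 0 -> no constraint.
The atom(s) x1, x3 violate the condition (nu = 0 but mu > 0). Therefore mu is NOT absolutely continuous w.r.t. nu.

no


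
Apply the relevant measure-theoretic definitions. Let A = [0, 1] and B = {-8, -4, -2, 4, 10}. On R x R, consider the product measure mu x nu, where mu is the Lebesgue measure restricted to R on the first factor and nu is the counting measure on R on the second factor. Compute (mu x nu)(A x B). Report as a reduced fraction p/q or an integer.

For a measurable rectangle A x B, the product measure satisfies
  (mu x nu)(A x B) = mu(A) * nu(B).
  mu(A) = 1.
  nu(B) = 5.
  (mu x nu)(A x B) = 1 * 5 = 5.

5


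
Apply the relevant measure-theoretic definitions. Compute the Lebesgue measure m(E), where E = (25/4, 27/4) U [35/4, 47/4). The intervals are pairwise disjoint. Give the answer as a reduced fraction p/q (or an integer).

For pairwise disjoint intervals, m(union_i I_i) = sum_i m(I_i),
and m is invariant under swapping open/closed endpoints (single points have measure 0).
So m(E) = sum_i (b_i - a_i).
  I_1 has length 27/4 - 25/4 = 1/2.
  I_2 has length 47/4 - 35/4 = 3.
Summing:
  m(E) = 1/2 + 3 = 7/2.

7/2


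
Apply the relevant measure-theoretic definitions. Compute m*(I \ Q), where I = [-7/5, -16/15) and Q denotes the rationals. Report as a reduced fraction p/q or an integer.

The interval I = [-7/5, -16/15) has m(I) = -16/15 - (-7/5) = 1/3 (endpoints are measure-zero, so open/closed/half-open agree). Write I = (I cap Q) u (I \ Q). The rationals in I are countable, so m*(I cap Q) = 0 (cover each rational by intervals whose total length is arbitrarily small). By countable subadditivity m*(I) <= m*(I cap Q) + m*(I \ Q), hence m*(I \ Q) >= m(I) = 1/3. The reverse inequality m*(I \ Q) <= m*(I) = 1/3 is trivial since (I \ Q) is a subset of I. Therefore m*(I \ Q) = 1/3.

1/3


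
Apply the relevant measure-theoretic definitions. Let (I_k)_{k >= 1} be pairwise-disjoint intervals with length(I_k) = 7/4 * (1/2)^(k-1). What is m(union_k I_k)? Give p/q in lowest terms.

By countable additivity of the Lebesgue measure on pairwise disjoint measurable sets,
  m(union_{k >= 1} I_k) = sum_{k >= 1} m(I_k) = sum_{k >= 1} a * r^(k-1),
  with a = 7/4 and r = 1/2.
Since 0 < r = 1/2 < 1, the geometric series converges:
  sum_{k >= 1} a * r^(k-1) = a / (1 - r).
  = 7/4 / (1 - 1/2)
  = 7/4 / (1/2)
  = 7/2.

7/2


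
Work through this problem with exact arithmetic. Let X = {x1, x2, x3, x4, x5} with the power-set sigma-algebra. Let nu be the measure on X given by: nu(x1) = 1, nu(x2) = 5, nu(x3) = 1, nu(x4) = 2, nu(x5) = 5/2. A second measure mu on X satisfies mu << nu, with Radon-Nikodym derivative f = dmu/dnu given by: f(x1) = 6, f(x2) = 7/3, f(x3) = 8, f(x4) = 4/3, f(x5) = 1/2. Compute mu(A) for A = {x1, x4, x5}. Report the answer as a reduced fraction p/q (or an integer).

By the defining property of the Radon-Nikodym derivative, for every measurable set A,
  mu(A) = integral_A f dnu.
Since nu is a discrete measure concentrated on the atoms of X, the integral over A reduces to the sum
  mu(A) = sum_{x in A} f(x) * nu({x}).
Computing each term:
  x1: f(x1) * nu(x1) = 6 * 1 = 6.
  x4: f(x4) * nu(x4) = 4/3 * 2 = 8/3.
  x5: f(x5) * nu(x5) = 1/2 * 5/2 = 5/4.
Summing: mu(A) = 6 + 8/3 + 5/4 = 119/12.

119/12


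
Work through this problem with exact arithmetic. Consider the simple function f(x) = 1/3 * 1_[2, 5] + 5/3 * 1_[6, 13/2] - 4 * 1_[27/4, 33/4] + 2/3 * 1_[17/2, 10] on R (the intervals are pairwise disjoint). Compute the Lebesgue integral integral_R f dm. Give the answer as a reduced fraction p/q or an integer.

For a simple function f = sum_i c_i * 1_{A_i} with disjoint A_i,
  integral f dm = sum_i c_i * m(A_i).
Lengths of the A_i:
  m(A_1) = 5 - 2 = 3.
  m(A_2) = 13/2 - 6 = 1/2.
  m(A_3) = 33/4 - 27/4 = 3/2.
  m(A_4) = 10 - 17/2 = 3/2.
Contributions c_i * m(A_i):
  (1/3) * (3) = 1.
  (5/3) * (1/2) = 5/6.
  (-4) * (3/2) = -6.
  (2/3) * (3/2) = 1.
Total: 1 + 5/6 - 6 + 1 = -19/6.

-19/6


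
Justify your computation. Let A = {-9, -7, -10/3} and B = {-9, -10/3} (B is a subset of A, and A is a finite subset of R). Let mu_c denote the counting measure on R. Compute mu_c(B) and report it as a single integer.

Counting measure assigns mu_c(E) = |E| (number of elements) when E is finite.
B has 2 element(s), so mu_c(B) = 2.

2


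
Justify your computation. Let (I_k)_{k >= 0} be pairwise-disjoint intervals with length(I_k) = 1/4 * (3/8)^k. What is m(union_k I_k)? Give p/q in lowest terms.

By countable additivity of the Lebesgue measure on pairwise disjoint measurable sets,
  m(union_{k >= 0} I_k) = sum_{k >= 0} m(I_k) = sum_{k >= 0} a * r^k,
  with a = 1/4 and r = 3/8.
Since 0 < r = 3/8 < 1, the geometric series converges:
  sum_{k >= 0} a * r^k = a / (1 - r).
  = 1/4 / (1 - 3/8)
  = 1/4 / (5/8)
  = 2/5.

2/5


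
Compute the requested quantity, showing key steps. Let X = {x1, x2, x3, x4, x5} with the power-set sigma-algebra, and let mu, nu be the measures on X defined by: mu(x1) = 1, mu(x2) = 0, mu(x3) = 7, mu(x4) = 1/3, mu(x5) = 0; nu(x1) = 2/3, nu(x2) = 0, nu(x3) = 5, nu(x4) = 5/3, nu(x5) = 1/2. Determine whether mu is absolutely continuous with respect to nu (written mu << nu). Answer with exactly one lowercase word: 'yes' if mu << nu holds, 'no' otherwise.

mu << nu means: every nu-null measurable set is also mu-null; equivalently, for every atom x, if nu({x}) = 0 then mu({x}) = 0.
Checking each atom:
  x1: nu = 2/3 > 0 -> no constraint.
  x2: nu = 0, mu = 0 -> consistent with mu << nu.
  x3: nu = 5 > 0 -> no constraint.
  x4: nu = 5/3 > 0 -> no constraint.
  x5: nu = 1/2 > 0 -> no constraint.
No atom violates the condition. Therefore mu << nu.

yes


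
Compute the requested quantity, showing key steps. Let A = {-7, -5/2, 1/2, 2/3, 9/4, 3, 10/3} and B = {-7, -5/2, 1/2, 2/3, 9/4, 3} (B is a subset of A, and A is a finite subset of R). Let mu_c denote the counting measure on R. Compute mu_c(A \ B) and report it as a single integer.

Counting measure assigns mu_c(E) = |E| (number of elements) when E is finite. For B subset A, A \ B is the set of elements of A not in B, so |A \ B| = |A| - |B|.
|A| = 7, |B| = 6, so mu_c(A \ B) = 7 - 6 = 1.

1


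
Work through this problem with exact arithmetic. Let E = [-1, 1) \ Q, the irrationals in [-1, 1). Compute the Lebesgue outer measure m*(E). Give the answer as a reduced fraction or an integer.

The interval I = [-1, 1) has m(I) = 1 - (-1) = 2 (endpoints are measure-zero, so open/closed/half-open agree). Write I = (I cap Q) u (I \ Q). The rationals in I are countable, so m*(I cap Q) = 0 (cover each rational by intervals whose total length is arbitrarily small). By countable subadditivity m*(I) <= m*(I cap Q) + m*(I \ Q), hence m*(I \ Q) >= m(I) = 2. The reverse inequality m*(I \ Q) <= m*(I) = 2 is trivial since (I \ Q) is a subset of I. Therefore m*(I \ Q) = 2.

2


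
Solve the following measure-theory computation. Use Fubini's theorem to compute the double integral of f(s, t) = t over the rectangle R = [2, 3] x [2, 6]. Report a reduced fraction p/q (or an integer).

f(s, t) is a tensor product of a function of s and a function of t, and both factors are bounded continuous (hence Lebesgue integrable) on the rectangle, so Fubini's theorem applies:
  integral_R f d(m x m) = (integral_a1^b1 1 ds) * (integral_a2^b2 t dt).
Inner integral in s: integral_{2}^{3} 1 ds = (3^1 - 2^1)/1
  = 1.
Inner integral in t: integral_{2}^{6} t dt = (6^2 - 2^2)/2
  = 16.
Product: (1) * (16) = 16.

16


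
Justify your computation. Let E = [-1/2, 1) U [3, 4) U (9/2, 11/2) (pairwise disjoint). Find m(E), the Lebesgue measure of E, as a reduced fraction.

For pairwise disjoint intervals, m(union_i I_i) = sum_i m(I_i),
and m is invariant under swapping open/closed endpoints (single points have measure 0).
So m(E) = sum_i (b_i - a_i).
  I_1 has length 1 - (-1/2) = 3/2.
  I_2 has length 4 - 3 = 1.
  I_3 has length 11/2 - 9/2 = 1.
Summing:
  m(E) = 3/2 + 1 + 1 = 7/2.

7/2


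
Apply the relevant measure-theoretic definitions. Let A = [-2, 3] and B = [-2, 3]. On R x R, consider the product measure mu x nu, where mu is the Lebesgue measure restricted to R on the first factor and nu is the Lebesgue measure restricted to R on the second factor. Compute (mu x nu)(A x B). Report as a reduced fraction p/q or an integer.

For a measurable rectangle A x B, the product measure satisfies
  (mu x nu)(A x B) = mu(A) * nu(B).
  mu(A) = 5.
  nu(B) = 5.
  (mu x nu)(A x B) = 5 * 5 = 25.

25
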